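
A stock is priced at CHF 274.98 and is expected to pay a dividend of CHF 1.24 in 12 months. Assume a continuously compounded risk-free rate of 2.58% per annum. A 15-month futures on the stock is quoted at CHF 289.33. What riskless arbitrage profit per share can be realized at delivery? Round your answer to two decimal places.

CHF 6.59 per share

PV(dividends) I = 1.24·e^(−0.0258·12/12) = 1.2084
Fair futures F* = (S − I)·e^(rT) = (274.98 − 1.2084)·e^0.032250 = 273.7716 × 1.032776 = 282.7447
Market CHF 289.33 > fair 282.7447: forward overpriced → cash-and-carry (borrow at r, buy the stock and collect the dividends, short the forward).
Profit at T = |F_mkt − F*| = |289.33 − 282.7447| = CHF 6.59 per share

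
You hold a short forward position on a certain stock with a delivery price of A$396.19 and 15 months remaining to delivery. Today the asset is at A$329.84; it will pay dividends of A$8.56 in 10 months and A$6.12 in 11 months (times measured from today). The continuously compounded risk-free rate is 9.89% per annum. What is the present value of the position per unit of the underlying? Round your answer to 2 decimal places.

PV(remaining dividends) I = 8.56·e^(−0.0989·10/12) + 6.12·e^(−0.0989·11/12) = 13.4724
Current forward F = (S − I)·e^(rT) = (329.84 − 13.4724)·e^(0.0989·15/12) = 316.3676 × 1.131591 = 357.9987
Value (long) = (F − K)·e^(−rT) = (357.9987 − 396.19) × 0.883711 = -33.7501
Short position value = −(long value) = A$33.75

A$33.75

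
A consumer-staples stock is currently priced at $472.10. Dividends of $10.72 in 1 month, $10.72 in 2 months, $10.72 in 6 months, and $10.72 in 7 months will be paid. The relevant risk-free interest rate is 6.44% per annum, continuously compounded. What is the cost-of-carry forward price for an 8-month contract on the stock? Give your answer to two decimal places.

$449.00

PV(dividends) I = 10.72·e^(−0.0644·1/12) + 10.72·e^(−0.0644·2/12) + 10.72·e^(−0.0644·6/12) + 10.72·e^(−0.0644·7/12)
I = 10.6626 + 10.6056 + 10.3803 + 10.3248 = 41.9733
F = (S − I)·e^(rT) = (472.10 − 41.9733) · e^(0.0644·8/12)
= 430.1267 · e^0.042933 = 430.1267 × 1.043868 = $449.00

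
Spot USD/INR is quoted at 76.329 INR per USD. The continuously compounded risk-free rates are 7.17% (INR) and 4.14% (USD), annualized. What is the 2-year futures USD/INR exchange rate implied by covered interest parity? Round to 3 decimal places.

F = S·e^((r_INR − r_USD)T) = 76.329 · e^((0.0717 − 0.0414) × 2)
= 76.329 · e^0.060600 = 76.329 × 1.062474
F = 81.098 INR per USD

81.098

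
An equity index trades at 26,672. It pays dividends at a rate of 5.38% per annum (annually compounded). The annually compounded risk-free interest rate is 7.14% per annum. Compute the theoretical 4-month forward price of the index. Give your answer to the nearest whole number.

26,820

F = S · (1+r)^T / (1+q)^T
= 26672 × 1.023255 / 1.017621 = 26672 × 1.005536
F = 26,820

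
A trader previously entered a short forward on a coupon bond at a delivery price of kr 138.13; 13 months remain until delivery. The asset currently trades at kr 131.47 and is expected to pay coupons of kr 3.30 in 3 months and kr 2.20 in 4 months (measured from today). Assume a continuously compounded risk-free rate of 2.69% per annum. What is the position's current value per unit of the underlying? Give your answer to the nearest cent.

PV(remaining coupons) I = 3.30·e^(−0.0269·3/12) + 2.20·e^(−0.0269·4/12) = 5.4582
Current forward F = (S − I)·e^(rT) = (131.47 − 5.4582)·e^(0.0269·13/12) = 126.0118 × 1.029570 = 129.7380
Value (long) = (F − K)·e^(−rT) = (129.7380 − 138.13) × 0.971279 = -8.1510
Short position value = −(long value) = kr 8.15

kr 8.15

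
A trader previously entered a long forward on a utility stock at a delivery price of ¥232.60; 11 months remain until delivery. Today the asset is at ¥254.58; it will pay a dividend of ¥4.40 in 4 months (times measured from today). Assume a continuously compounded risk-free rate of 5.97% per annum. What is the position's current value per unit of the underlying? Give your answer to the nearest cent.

¥30.05

PV(remaining dividends) I = 4.40·e^(−0.0597·4/12) = 4.3133
Current forward F = (S − I)·e^(rT) = (254.58 − 4.3133)·e^(0.0597·11/12) = 250.2667 × 1.056250 = 264.3442
Value (long) = (F − K)·e^(−rT) = (264.3442 − 232.60) × 0.946745 = 30.0537
Value = ¥30.05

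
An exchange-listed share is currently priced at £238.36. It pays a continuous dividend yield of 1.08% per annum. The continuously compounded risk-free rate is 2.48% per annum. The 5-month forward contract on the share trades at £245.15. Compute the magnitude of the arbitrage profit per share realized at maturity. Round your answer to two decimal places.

£5.40 per share

Fair forward: F* = S·e^(carry·T), with carry = (r − q) = 0.0248 − 0.0108 = 0.0140
F* = 238.36 · e^(0.0140 × 5/12) = 238.36 · e^0.005833 = 238.36 × 1.005850 = £239.7544
Market £245.15 > fair £239.7544: forward overpriced → cash-and-carry (buy spot, short the forward).
At maturity, profit = |F_mkt − F*| = |245.15 − 239.7544| = £5.40 per share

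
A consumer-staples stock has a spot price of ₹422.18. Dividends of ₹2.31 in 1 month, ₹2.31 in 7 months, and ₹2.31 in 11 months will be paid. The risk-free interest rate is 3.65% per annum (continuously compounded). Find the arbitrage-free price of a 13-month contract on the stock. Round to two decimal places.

₹432.14

PV(dividends) I = 2.31·e^(−0.0365·1/12) + 2.31·e^(−0.0365·7/12) + 2.31·e^(−0.0365·11/12)
I = 2.3030 + 2.2613 + 2.2340 = 6.7983
F = (S − I)·e^(rT) = (422.18 − 6.7983) · e^(0.0365·13/12)
= 415.3817 · e^0.039542 = 415.3817 × 1.040334 = ₹432.14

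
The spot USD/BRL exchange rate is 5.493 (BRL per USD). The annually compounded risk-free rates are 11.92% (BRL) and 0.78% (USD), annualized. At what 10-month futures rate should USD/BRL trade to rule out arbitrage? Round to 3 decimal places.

5.995

By covered interest parity, F = S · (1+r_BRL)^T / (1+r_USD)^T
= 5.493 × 1.098390 / 1.006496 = 5.493 × 1.091301
F = 5.995 BRL per USD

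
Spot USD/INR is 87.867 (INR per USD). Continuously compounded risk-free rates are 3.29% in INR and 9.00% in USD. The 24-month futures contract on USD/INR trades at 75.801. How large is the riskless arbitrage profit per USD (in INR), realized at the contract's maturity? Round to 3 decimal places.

Fair futures: F* = S·e^(carry·T), with carry = (r_INR − r_USD) = 0.0329 − 0.0900 = -0.0571
F* = 87.867 · e^(-0.0571 × 24/12) = 87.867 · e^-0.114200 = 87.867 × 0.892080 = 78.3844
Market 75.801 < fair 78.3844: forward underpriced → reverse cash-and-carry (short spot, go long the forward).
At maturity, profit = |F_mkt − F*| = |75.801 − 78.3844| = 2.583 per USD (in INR)

2.583 per USD (in INR)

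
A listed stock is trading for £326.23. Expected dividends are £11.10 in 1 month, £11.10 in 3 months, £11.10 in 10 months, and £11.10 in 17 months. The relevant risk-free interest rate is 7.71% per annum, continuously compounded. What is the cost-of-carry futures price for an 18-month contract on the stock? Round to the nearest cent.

£318.77

PV(dividends) I = 11.10·e^(−0.0771·1/12) + 11.10·e^(−0.0771·3/12) + 11.10·e^(−0.0771·10/12) + 11.10·e^(−0.0771·17/12)
I = 11.0289 + 10.8881 + 10.4093 + 9.9515 = 42.2778
F = (S − I)·e^(rT) = (326.23 − 42.2778) · e^(0.0771·18/12)
= 283.9522 · e^0.115650 = 283.9522 × 1.122603 = £318.77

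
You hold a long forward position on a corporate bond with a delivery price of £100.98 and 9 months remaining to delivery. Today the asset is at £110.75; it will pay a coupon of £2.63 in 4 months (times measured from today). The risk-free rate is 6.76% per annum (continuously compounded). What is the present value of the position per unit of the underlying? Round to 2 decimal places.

PV(remaining coupons) I = 2.63·e^(−0.0676·4/12) = 2.5714
Current forward F = (S − I)·e^(rT) = (110.75 − 2.5714)·e^(0.0676·9/12) = 108.1786 × 1.052007 = 113.8046
Value (long) = (F − K)·e^(−rT) = (113.8046 − 100.98) × 0.950564 = 12.1906
Value = £12.19

£12.19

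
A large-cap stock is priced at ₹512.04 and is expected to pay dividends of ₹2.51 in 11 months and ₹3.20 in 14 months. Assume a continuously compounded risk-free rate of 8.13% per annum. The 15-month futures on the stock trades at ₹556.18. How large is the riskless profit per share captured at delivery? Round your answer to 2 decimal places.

PV(dividends) I = 2.51·e^(−0.0813·11/12) + 3.20·e^(−0.0813·14/12) = 5.2402
Fair futures F* = (S − I)·e^(rT) = (512.04 − 5.2402)·e^0.101625 = 506.7998 × 1.106968 = 561.0112
Market ₹556.18 < fair 561.0112: forward underpriced → reverse cash-and-carry (short the stock, invest proceeds at r, pay the dividends, go long the forward).
Profit at T = |F_mkt − F*| = |556.18 − 561.0112| = ₹4.83 per share

₹4.83 per share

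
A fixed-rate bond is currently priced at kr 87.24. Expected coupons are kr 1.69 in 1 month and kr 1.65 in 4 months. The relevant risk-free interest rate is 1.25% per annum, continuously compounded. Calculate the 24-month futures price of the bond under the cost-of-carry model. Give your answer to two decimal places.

kr 86.03

PV(coupons) I = 1.69·e^(−0.0125·1/12) + 1.65·e^(−0.0125·4/12)
I = 1.6882 + 1.6431 = 3.3313
F = (S − I)·e^(rT) = (87.24 − 3.3313) · e^(0.0125·24/12)
= 83.9087 · e^0.025000 = 83.9087 × 1.025315 = kr 86.03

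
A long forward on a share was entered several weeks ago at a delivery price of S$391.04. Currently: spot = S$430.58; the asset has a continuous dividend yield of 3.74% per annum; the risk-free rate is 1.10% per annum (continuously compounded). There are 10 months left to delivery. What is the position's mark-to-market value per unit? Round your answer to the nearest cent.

Current fair forward for the remaining 10 months: F = S·e^((r − q)·T), (r − q) = 0.0110 − 0.0374 = -0.0264
F = 430.58 · e^(-0.0264 × 10/12) = 430.58 × 0.978240 = 421.2106
Value of long forward = (F − K)·e^(−rT) = (421.2106 − 391.04) · e^(−0.0110·10/12)
= 30.1706 × 0.990875 = 29.90

S$29.90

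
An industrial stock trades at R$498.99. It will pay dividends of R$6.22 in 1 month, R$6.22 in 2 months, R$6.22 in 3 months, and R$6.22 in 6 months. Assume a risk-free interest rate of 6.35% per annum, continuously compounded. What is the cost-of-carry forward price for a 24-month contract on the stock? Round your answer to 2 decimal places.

R$538.76

PV(dividends) I = 6.22·e^(−0.0635·1/12) + 6.22·e^(−0.0635·2/12) + 6.22·e^(−0.0635·3/12) + 6.22·e^(−0.0635·6/12)
I = 6.1872 + 6.1545 + 6.1220 + 6.0256 = 24.4893
F = (S − I)·e^(rT) = (498.99 − 24.4893) · e^(0.0635·24/12)
= 474.5007 · e^0.127000 = 474.5007 × 1.135417 = R$538.76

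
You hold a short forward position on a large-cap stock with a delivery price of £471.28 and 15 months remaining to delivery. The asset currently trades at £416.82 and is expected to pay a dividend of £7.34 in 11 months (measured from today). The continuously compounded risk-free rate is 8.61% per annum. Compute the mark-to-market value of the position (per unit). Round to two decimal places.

£13.16

PV(remaining dividends) I = 7.34·e^(−0.0861·11/12) = 6.7830
Current forward F = (S − I)·e^(rT) = (416.82 − 6.7830)·e^(0.0861·15/12) = 410.0370 × 1.113630 = 456.6295
Value (long) = (F − K)·e^(−rT) = (456.6295 − 471.28) × 0.897964 = -13.1556
Short position value = −(long value) = £13.16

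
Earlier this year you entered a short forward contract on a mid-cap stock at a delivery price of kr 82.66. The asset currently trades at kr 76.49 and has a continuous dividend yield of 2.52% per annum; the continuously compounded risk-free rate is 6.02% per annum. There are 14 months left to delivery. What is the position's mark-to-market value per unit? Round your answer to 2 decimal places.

Current fair forward for the remaining 14 months: F = S·e^((r − q)·T), (r − q) = 0.0602 − 0.0252 = 0.0350
F = 76.49 · e^(0.0350 × 14/12) = 76.49 × 1.041678 = 79.6780
Value of long forward = (F − K)·e^(−rT) = (79.6780 − 82.66) · e^(−0.0602·14/12)
= -2.9820 × 0.932176 = -2.78
Short position value = −(long value) = kr 2.78

kr 2.78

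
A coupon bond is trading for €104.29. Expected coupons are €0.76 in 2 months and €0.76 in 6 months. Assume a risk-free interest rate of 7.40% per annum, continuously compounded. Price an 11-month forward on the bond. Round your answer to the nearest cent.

€110.02

PV(coupons) I = 0.76·e^(−0.0740·2/12) + 0.76·e^(−0.0740·6/12)
I = 0.7507 + 0.7324 = 1.4831
F = (S − I)·e^(rT) = (104.29 − 1.4831) · e^(0.0740·11/12)
= 102.8069 · e^0.067833 = 102.8069 × 1.070187 = €110.02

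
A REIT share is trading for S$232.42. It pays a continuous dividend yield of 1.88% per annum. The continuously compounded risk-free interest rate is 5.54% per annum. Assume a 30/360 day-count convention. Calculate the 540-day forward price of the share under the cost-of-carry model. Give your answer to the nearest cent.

S$245.54

F = S·e^((r − q)T) = 232.42 · e^((0.0554 − 0.0188) × 540/360)
= 232.42 · e^0.054900 = 232.42 × 1.056435
F = S$245.54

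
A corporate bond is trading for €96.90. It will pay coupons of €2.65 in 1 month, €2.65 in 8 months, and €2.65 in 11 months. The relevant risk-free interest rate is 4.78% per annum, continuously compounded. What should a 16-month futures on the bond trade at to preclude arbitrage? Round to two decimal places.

PV(coupons) I = 2.65·e^(−0.0478·1/12) + 2.65·e^(−0.0478·8/12) + 2.65·e^(−0.0478·11/12)
I = 2.6395 + 2.5669 + 2.5364 = 7.7428
F = (S − I)·e^(rT) = (96.90 − 7.7428) · e^(0.0478·16/12)
= 89.1572 · e^0.063733 = 89.1572 × 1.065808 = €95.02

€95.02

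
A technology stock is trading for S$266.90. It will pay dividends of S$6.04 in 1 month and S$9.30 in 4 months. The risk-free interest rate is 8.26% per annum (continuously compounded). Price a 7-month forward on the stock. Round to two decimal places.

PV(dividends) I = 6.04·e^(−0.0826·1/12) + 9.30·e^(−0.0826·4/12)
I = 5.9986 + 9.0474 = 15.0460
F = (S − I)·e^(rT) = (266.90 − 15.0460) · e^(0.0826·7/12)
= 251.8540 · e^0.048183 = 251.8540 × 1.049363 = S$264.29

S$264.29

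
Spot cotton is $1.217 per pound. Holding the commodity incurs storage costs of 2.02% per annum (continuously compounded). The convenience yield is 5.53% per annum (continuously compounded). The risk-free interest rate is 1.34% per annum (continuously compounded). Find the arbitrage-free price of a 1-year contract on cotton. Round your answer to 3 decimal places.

$1.191 per pound

Net carry = r + u − y = 0.0134 + 0.0202 − 0.0553 = -0.0217
F = S·e^((r+u−y)T) = 1.217 · e^(-0.0217 × 12/12) = 1.217 · e^-0.021700
= 1.217 × 0.978534 = $1.191 per pound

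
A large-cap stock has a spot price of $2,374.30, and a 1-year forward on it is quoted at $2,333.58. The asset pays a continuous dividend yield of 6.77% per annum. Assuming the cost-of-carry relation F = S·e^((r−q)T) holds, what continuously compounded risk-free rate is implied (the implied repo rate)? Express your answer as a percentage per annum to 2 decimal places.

From F = S·e^((r−q)T): (r − q) = ln(F/S)/T
ln(2333.58/2374.30) = ln(0.982850) = -0.017299
(r − q) = -0.017299 / (12/12) = -0.017299
r = ln(F/S)/T + q = -0.017299 + 0.0677 = 0.050401
r = 5.04%

5.04%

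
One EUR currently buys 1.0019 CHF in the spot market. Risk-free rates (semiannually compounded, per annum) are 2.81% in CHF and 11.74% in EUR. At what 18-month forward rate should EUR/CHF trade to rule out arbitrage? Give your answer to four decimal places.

0.8804

By covered interest parity, F = S · (1+r_CHF/2)^(2T) / (1+r_EUR/2)^(2T)
= 1.0019 × 1.042745 / 1.186639 = 1.0019 × 0.878738
F = 0.8804 CHF per EUR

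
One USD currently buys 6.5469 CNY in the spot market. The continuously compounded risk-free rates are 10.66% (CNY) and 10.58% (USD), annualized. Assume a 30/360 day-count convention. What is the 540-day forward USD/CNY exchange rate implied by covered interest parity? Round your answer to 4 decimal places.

6.5548

F = S·e^((r_CNY − r_USD)T) = 6.5469 · e^((0.1066 − 0.1058) × 540/360)
= 6.5469 · e^0.001200 = 6.5469 × 1.001201
F = 6.5548 CNY per USD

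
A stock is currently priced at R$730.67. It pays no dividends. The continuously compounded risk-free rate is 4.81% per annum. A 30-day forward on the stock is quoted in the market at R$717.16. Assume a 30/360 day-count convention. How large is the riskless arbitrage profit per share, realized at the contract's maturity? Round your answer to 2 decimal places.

Fair forward: F* = S·e^(carry·T), with carry = r = 0.0481
F* = 730.67 · e^(0.0481 × 30/360) = 730.67 · e^0.004008 = 730.67 × 1.004016 = R$733.6044
Market R$717.16 < fair R$733.6044: forward underpriced → reverse cash-and-carry (short spot, go long the forward).
At maturity, profit = |F_mkt − F*| = |717.16 − 733.6044| = R$16.44 per share

R$16.44 per share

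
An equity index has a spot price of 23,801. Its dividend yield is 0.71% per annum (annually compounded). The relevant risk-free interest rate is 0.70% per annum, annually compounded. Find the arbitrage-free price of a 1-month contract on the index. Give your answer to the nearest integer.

23,801

F = S · (1+r)^T / (1+q)^T
= 23801 × 1.000581 / 1.000590 = 23801 × 0.999991
F = 23,801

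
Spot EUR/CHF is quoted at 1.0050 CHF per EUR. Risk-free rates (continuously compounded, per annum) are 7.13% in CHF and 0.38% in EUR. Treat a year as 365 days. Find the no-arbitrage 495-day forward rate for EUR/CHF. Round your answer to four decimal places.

F = S·e^((r_CHF − r_EUR)T) = 1.0050 · e^((0.0713 − 0.0038) × 495/365)
= 1.0050 · e^0.091541 = 1.0050 × 1.095862
F = 1.1013 CHF per EUR

1.1013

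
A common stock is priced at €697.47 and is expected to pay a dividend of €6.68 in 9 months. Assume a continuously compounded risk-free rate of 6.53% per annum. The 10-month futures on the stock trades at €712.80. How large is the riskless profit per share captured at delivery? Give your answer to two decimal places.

€16.96 per share

PV(dividends) I = 6.68·e^(−0.0653·9/12) = 6.3607
Fair futures F* = (S − I)·e^(rT) = (697.47 − 6.3607)·e^0.054417 = 691.1093 × 1.055925 = 729.7596
Market €712.80 < fair 729.7596: forward underpriced → reverse cash-and-carry (short the stock, invest proceeds at r, pay the dividends, go long the forward).
Profit at T = |F_mkt − F*| = |712.80 − 729.7596| = €16.96 per share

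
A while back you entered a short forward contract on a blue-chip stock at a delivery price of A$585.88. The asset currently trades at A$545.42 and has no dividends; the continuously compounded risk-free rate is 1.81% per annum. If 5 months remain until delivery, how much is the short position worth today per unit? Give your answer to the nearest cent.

Current fair forward for the remaining 5 months: F = S·e^(r·T), r = 0.0181
F = 545.42 · e^(0.0181 × 5/12) = 545.42 × 1.007570 = 549.5488
Value of long forward = (F − K)·e^(−rT) = (549.5488 − 585.88) · e^(−0.0181·5/12)
= -36.3312 × 0.992487 = -36.06
Short position value = −(long value) = A$36.06

A$36.06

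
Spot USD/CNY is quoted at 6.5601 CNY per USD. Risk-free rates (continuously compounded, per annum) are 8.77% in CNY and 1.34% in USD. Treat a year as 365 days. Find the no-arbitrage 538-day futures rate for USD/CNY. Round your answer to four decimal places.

F = S·e^((r_CNY − r_USD)T) = 6.5601 · e^((0.0877 − 0.0134) × 538/365)
= 6.5601 · e^0.109516 = 6.5601 × 1.115738
F = 7.3194 CNY per USD

7.3194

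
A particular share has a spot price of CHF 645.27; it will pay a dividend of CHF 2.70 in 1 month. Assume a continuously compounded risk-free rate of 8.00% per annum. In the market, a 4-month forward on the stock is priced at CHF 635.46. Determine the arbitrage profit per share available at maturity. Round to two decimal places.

CHF 24.49 per share

PV(dividends) I = 2.70·e^(−0.0800·1/12) = 2.6821
Fair forward F* = (S − I)·e^(rT) = (645.27 − 2.6821)·e^0.026667 = 642.5879 × 1.027026 = 659.9545
Market CHF 635.46 < fair 659.9545: forward underpriced → reverse cash-and-carry (short the stock, invest proceeds at r, pay the dividends, go long the forward).
Profit at T = |F_mkt − F*| = |635.46 − 659.9545| = CHF 24.49 per share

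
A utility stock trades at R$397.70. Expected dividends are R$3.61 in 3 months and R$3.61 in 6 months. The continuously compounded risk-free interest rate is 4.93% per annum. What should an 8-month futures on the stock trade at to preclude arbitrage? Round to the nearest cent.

PV(dividends) I = 3.61·e^(−0.0493·3/12) + 3.61·e^(−0.0493·6/12)
I = 3.5658 + 3.5221 = 7.0879
F = (S − I)·e^(rT) = (397.70 − 7.0879) · e^(0.0493·8/12)
= 390.6121 · e^0.032867 = 390.6121 × 1.033413 = R$403.66

R$403.66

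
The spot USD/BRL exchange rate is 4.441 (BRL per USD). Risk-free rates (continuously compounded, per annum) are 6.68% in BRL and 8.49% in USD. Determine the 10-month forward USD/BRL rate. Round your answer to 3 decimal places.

F = S·e^((r_BRL − r_USD)T) = 4.441 · e^((0.0668 − 0.0849) × 10/12)
= 4.441 · e^-0.015083 = 4.441 × 0.985030
F = 4.375 BRL per USD

4.375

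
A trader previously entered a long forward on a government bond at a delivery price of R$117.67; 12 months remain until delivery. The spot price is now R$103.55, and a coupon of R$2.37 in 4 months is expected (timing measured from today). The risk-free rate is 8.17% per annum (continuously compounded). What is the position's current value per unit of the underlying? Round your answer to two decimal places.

PV(remaining coupons) I = 2.37·e^(−0.0817·4/12) = 2.3063
Current forward F = (S − I)·e^(rT) = (103.55 − 2.3063)·e^(0.0817·12/12) = 101.2437 × 1.085130 = 109.8626
Value (long) = (F − K)·e^(−rT) = (109.8626 − 117.67) × 0.921548 = -7.1949
Value = -R$7.19

-R$7.19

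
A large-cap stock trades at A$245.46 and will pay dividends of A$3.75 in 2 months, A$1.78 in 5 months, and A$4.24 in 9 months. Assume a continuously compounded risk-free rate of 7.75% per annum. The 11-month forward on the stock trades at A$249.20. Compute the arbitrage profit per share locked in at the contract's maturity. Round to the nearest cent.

PV(dividends) I = 3.75·e^(−0.0775·2/12) + 1.78·e^(−0.0775·5/12) + 4.24·e^(−0.0775·9/12) = 9.4259
Fair forward F* = (S − I)·e^(rT) = (245.46 − 9.4259)·e^0.071042 = 236.0341 × 1.073626 = 253.4123
Market A$249.20 < fair 253.4123: forward underpriced → reverse cash-and-carry (short the stock, invest proceeds at r, pay the dividends, go long the forward).
Profit at T = |F_mkt − F*| = |249.20 − 253.4123| = A$4.21 per share

A$4.21 per share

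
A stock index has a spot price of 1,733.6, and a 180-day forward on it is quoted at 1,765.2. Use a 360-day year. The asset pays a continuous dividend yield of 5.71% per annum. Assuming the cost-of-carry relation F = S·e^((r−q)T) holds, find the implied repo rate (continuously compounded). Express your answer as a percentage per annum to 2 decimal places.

9.32%

From F = S·e^((r−q)T): (r − q) = ln(F/S)/T
ln(1765.2/1733.6) = ln(1.018228) = 0.018064
(r − q) = 0.018064 / (180/360) = 0.036128
r = ln(F/S)/T + q = 0.036128 + 0.0571 = 0.093228
r = 9.32%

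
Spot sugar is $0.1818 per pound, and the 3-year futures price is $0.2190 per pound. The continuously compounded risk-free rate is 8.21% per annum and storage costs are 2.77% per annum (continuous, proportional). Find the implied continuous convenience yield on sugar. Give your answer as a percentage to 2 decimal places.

F = S·e^((r+u−y)T) ⇒ (r+u−y) = ln(F/S)/T
ln(0.2190/0.1818) = 0.186165; /T ⇒ 0.062055
y = r + u − ln(F/S)/T = 0.0821 + 0.0277 − 0.062055 = 0.047745
y = 4.77%

4.77%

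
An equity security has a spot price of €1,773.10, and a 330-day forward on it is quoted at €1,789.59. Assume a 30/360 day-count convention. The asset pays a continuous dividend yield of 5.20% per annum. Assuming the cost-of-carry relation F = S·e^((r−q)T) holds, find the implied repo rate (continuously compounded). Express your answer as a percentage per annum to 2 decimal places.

From F = S·e^((r−q)T): (r − q) = ln(F/S)/T
ln(1789.59/1773.10) = ln(1.009300) = 0.009257
(r − q) = 0.009257 / (330/360) = 0.010099
r = ln(F/S)/T + q = 0.010099 + 0.0520 = 0.062099
r = 6.21%

6.21%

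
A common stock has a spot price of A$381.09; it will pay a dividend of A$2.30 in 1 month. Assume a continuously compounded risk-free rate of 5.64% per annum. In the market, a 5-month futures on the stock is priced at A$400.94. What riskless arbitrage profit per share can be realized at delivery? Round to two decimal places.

PV(dividends) I = 2.30·e^(−0.0564·1/12) = 2.2892
Fair futures F* = (S − I)·e^(rT) = (381.09 − 2.2892)·e^0.023500 = 378.8008 × 1.023778 = 387.8079
Market A$400.94 > fair 387.8079: forward overpriced → cash-and-carry (borrow at r, buy the stock and collect the dividends, short the forward).
Profit at T = |F_mkt − F*| = |400.94 − 387.8079| = A$13.13 per share

A$13.13 per share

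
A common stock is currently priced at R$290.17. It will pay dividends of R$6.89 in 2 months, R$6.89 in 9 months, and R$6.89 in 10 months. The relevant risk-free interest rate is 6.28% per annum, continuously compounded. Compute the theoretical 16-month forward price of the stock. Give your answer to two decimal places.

R$293.84

PV(dividends) I = 6.89·e^(−0.0628·2/12) + 6.89·e^(−0.0628·9/12) + 6.89·e^(−0.0628·10/12)
I = 6.8183 + 6.5730 + 6.5387 = 19.9300
F = (S − I)·e^(rT) = (290.17 − 19.9300) · e^(0.0628·16/12)
= 270.2400 · e^0.083733 = 270.2400 × 1.087339 = R$293.84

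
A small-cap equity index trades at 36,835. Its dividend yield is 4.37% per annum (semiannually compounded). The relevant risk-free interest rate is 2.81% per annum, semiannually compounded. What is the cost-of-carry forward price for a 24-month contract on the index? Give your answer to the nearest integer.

35,723

F = S · (1+r/2)^(2T) / (1+q/2)^(2T)
= 36835 × 1.057396 / 1.090306 = 36835 × 0.969816
F = 35,723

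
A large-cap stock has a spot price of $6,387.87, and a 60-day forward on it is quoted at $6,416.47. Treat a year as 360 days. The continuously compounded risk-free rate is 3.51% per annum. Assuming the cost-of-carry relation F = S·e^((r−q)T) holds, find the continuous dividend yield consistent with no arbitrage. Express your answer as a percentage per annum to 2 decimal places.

From F = S·e^((r−q)T): (r − q) = ln(F/S)/T
ln(6416.47/6387.87) = ln(1.004477) = 0.004467
(r − q) = 0.004467 / (60/360) = 0.026802
q = r − ln(F/S)/T = 0.0351 − 0.026802 = 0.008298
q = 0.83%

0.83%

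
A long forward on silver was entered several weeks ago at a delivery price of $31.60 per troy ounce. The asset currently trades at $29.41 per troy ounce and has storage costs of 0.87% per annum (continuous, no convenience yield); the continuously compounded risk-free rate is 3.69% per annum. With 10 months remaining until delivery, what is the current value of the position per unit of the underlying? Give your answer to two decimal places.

-$1.02 per troy ounce

Current fair forward for the remaining 10 months: F = S·e^((r + u)·T), (r + u) = 0.0369 + 0.0087 = 0.0456
F = 29.41 · e^(0.0456 × 10/12) = 29.41 × 1.038731 = 30.5491
Value of long forward = (F − K)·e^(−rT) = (30.5491 − 31.60) · e^(−0.0369·10/12)
= -1.0509 × 0.969718 = -1.02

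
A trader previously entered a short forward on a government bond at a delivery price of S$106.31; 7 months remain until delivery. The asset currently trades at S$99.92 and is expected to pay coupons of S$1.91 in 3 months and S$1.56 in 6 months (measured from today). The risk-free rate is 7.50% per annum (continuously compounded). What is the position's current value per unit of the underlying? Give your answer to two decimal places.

PV(remaining coupons) I = 1.91·e^(−0.0750·3/12) + 1.56·e^(−0.0750·6/12) = 3.3771
Current forward F = (S − I)·e^(rT) = (99.92 − 3.3771)·e^(0.0750·7/12) = 96.5429 × 1.044721 = 100.8604
Value (long) = (F − K)·e^(−rT) = (100.8604 − 106.31) × 0.957193 = -5.2163
Short position value = −(long value) = S$5.22

S$5.22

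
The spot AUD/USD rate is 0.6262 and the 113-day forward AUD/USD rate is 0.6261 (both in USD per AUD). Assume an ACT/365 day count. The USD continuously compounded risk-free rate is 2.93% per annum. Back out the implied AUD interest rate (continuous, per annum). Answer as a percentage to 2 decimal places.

F = S·e^((r_USD − r_AUD)T) ⇒ r_AUD = r_USD − ln(F/S)/T
ln(0.6261/0.6262) = -0.000160; /(113/365) = -0.000517
r_AUD = 0.0293 + 0.000517 = 0.029817
r_AUD = 2.98%

2.98%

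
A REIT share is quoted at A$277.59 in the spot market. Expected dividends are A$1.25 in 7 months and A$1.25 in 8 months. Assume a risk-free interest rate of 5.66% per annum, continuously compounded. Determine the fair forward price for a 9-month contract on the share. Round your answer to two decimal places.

PV(dividends) I = 1.25·e^(−0.0566·7/12) + 1.25·e^(−0.0566·8/12)
I = 1.2094 + 1.2037 = 2.4131
F = (S − I)·e^(rT) = (277.59 − 2.4131) · e^(0.0566·9/12)
= 275.1769 · e^0.042450 = 275.1769 × 1.043364 = A$287.11

A$287.11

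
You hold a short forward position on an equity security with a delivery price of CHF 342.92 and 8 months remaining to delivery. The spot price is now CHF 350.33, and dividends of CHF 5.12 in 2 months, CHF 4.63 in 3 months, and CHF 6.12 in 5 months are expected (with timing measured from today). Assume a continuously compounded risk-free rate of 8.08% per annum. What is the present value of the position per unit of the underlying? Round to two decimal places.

-CHF 9.89

PV(remaining dividends) I = 5.12·e^(−0.0808·2/12) + 4.63·e^(−0.0808·3/12) + 6.12·e^(−0.0808·5/12) = 15.5063
Current forward F = (S − I)·e^(rT) = (350.33 − 15.5063)·e^(0.0808·8/12) = 334.8237 × 1.055344 = 353.3542
Value (long) = (F − K)·e^(−rT) = (353.3542 − 342.92) × 0.947558 = 9.8870
Short position value = −(long value) = -CHF 9.89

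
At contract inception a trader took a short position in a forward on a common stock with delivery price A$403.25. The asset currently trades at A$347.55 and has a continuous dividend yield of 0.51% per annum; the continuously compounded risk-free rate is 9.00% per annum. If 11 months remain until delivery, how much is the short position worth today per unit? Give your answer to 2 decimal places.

Current fair forward for the remaining 11 months: F = S·e^((r − q)·T), (r − q) = 0.0900 − 0.0051 = 0.0849
F = 347.55 · e^(0.0849 × 11/12) = 347.55 × 1.080933 = 375.6783
Value of long forward = (F − K)·e^(−rT) = (375.6783 − 403.25) · e^(−0.0900·11/12)
= -27.5717 × 0.920811 = -25.39
Short position value = −(long value) = A$25.39

A$25.39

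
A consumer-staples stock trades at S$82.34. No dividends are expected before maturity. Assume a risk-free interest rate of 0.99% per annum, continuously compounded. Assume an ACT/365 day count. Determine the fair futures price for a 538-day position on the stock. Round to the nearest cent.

F = S·e^(rT) = 82.34 · e^(0.0099 × 538/365)
= 82.34 · e^0.014592 = 82.34 × 1.014699
F = S$83.55

S$83.55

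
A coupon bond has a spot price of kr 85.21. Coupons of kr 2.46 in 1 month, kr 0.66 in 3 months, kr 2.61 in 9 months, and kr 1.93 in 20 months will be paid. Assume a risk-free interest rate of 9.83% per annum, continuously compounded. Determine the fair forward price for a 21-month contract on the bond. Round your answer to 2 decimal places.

PV(coupons) I = 2.46·e^(−0.0983·1/12) + 0.66·e^(−0.0983·3/12) + 2.61·e^(−0.0983·9/12) + 1.93·e^(−0.0983·20/12)
I = 2.4399 + 0.6440 + 2.4245 + 1.6383 = 7.1467
F = (S − I)·e^(rT) = (85.21 − 7.1467) · e^(0.0983·21/12)
= 78.0633 · e^0.172025 = 78.0633 × 1.187708 = kr 92.72

kr 92.72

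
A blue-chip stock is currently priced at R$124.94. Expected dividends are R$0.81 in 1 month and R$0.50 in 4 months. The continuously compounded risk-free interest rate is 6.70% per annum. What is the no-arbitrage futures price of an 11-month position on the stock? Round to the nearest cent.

R$131.48

PV(dividends) I = 0.81·e^(−0.0670·1/12) + 0.50·e^(−0.0670·4/12)
I = 0.8055 + 0.4890 = 1.2945
F = (S − I)·e^(rT) = (124.94 − 1.2945) · e^(0.0670·11/12)
= 123.6455 · e^0.061417 = 123.6455 × 1.063342 = R$131.48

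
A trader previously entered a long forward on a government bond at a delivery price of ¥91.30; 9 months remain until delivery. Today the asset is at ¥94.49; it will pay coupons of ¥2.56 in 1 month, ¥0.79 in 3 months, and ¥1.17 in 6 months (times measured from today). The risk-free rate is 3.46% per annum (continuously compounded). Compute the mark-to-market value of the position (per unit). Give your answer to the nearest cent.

PV(remaining coupons) I = 2.56·e^(−0.0346·1/12) + 0.79·e^(−0.0346·3/12) + 1.17·e^(−0.0346·6/12) = 4.4858
Current forward F = (S − I)·e^(rT) = (94.49 − 4.4858)·e^(0.0346·9/12) = 90.0042 × 1.026290 = 92.3704
Value (long) = (F − K)·e^(−rT) = (92.3704 − 91.30) × 0.974384 = 1.0430
Value = ¥1.04

¥1.04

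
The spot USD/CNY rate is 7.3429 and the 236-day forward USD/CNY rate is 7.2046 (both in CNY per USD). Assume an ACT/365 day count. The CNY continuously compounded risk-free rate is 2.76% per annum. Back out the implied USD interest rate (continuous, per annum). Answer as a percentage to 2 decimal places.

5.70%

F = S·e^((r_CNY − r_USD)T) ⇒ r_USD = r_CNY − ln(F/S)/T
ln(7.2046/7.3429) = -0.019014; /(236/365) = -0.029407
r_USD = 0.0276 + 0.029407 = 0.057007
r_USD = 5.70%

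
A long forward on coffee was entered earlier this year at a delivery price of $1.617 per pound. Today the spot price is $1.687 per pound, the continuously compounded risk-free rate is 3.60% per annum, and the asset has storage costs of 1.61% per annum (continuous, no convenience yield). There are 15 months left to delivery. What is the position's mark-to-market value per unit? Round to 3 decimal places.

Current fair forward for the remaining 15 months: F = S·e^((r + u)·T), (r + u) = 0.0360 + 0.0161 = 0.0521
F = 1.687 · e^(0.0521 × 15/12) = 1.687 × 1.067292 = 1.8005
Value of long forward = (F − K)·e^(−rT) = (1.8005 − 1.617) · e^(−0.0360·15/12)
= 0.1835 × 0.955997 = 0.175

$0.175 per pound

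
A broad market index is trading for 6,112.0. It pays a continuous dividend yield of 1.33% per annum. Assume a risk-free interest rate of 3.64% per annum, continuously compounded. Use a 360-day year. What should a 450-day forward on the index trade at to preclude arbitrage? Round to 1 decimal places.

6,291.1

F = S·e^((r − q)T) = 6112.0 · e^((0.0364 − 0.0133) × 450/360)
= 6112.0 · e^0.028875 = 6112.0 × 1.029296
F = 6,291.1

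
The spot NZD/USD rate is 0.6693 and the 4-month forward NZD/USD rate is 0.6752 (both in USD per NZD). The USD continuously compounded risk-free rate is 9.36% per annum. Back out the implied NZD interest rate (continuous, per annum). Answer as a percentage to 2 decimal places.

6.73%

F = S·e^((r_USD − r_NZD)T) ⇒ r_NZD = r_USD − ln(F/S)/T
ln(0.6752/0.6693) = 0.008777; /(4/12) = 0.026331
r_NZD = 0.0936 − 0.026331 = 0.067269
r_NZD = 6.73%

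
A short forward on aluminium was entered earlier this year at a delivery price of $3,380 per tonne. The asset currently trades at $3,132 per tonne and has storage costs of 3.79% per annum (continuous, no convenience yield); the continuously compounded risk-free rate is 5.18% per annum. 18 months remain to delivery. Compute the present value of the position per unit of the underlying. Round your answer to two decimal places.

Current fair forward for the remaining 18 months: F = S·e^((r + u)·T), (r + u) = 0.0518 + 0.0379 = 0.0897
F = 3132 · e^(0.0897 × 18/12) = 3132 × 1.14402186 = 3583.0765
Value of long forward = (F − K)·e^(−rT) = (3583.0765 − 3380) · e^(−0.0518·18/12)
= 203.0765 × 0.92524196 = 187.89
Short position value = −(long value) = -$187.89

-$187.89 per tonne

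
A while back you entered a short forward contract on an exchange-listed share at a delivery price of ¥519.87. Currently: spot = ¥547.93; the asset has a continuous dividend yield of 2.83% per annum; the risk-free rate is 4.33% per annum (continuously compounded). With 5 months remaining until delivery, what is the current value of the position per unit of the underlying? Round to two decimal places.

-¥30.93

Current fair forward for the remaining 5 months: F = S·e^((r − q)·T), (r − q) = 0.0433 − 0.0283 = 0.0150
F = 547.93 · e^(0.0150 × 5/12) = 547.93 × 1.006270 = 551.3655
Value of long forward = (F − K)·e^(−rT) = (551.3655 − 519.87) · e^(−0.0433·5/12)
= 31.4955 × 0.982120 = 30.93
Short position value = −(long value) = -¥30.93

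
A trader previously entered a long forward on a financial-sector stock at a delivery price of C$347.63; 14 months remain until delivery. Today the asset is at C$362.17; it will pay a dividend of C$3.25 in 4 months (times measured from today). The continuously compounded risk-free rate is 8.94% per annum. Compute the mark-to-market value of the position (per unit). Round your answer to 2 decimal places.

PV(remaining dividends) I = 3.25·e^(−0.0894·4/12) = 3.1546
Current forward F = (S − I)·e^(rT) = (362.17 − 3.1546)·e^(0.0894·14/12) = 359.0154 × 1.109933 = 398.4830
Value (long) = (F − K)·e^(−rT) = (398.4830 − 347.63) × 0.900955 = 45.8163
Value = C$45.82

C$45.82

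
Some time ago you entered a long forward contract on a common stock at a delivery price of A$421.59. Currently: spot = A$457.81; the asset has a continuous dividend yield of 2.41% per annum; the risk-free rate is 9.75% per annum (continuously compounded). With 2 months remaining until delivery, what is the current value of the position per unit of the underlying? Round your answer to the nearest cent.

A$41.18

Current fair forward for the remaining 2 months: F = S·e^((r − q)·T), (r − q) = 0.0975 − 0.0241 = 0.0734
F = 457.81 · e^(0.0734 × 2/12) = 457.81 × 1.012308 = 463.4447
Value of long forward = (F − K)·e^(−rT) = (463.4447 − 421.59) · e^(−0.0975·2/12)
= 41.8547 × 0.983881 = 41.18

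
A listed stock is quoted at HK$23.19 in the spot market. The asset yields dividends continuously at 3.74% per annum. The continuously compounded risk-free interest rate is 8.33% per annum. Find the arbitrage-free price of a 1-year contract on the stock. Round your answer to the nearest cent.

F = S·e^((r − q)T) = 23.19 · e^((0.0833 − 0.0374) × 1)
= 23.19 · e^0.045900 = 23.19 × 1.046970
F = HK$24.28

HK$24.28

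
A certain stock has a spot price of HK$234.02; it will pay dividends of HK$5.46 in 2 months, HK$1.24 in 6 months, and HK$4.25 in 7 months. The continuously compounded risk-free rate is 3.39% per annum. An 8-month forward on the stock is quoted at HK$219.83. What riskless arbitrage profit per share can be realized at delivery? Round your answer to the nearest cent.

PV(dividends) I = 5.46·e^(−0.0339·2/12) + 1.24·e^(−0.0339·6/12) + 4.25·e^(−0.0339·7/12) = 10.8152
Fair forward F* = (S − I)·e^(rT) = (234.02 − 10.8152)·e^0.022600 = 223.2048 × 1.022857 = 228.3066
Market HK$219.83 < fair 228.3066: forward underpriced → reverse cash-and-carry (short the stock, invest proceeds at r, pay the dividends, go long the forward).
Profit at T = |F_mkt − F*| = |219.83 − 228.3066| = HK$8.48 per share

HK$8.48 per share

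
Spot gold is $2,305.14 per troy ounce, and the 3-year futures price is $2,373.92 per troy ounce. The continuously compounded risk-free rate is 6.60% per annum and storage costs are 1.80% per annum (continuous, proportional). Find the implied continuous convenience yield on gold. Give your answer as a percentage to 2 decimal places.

7.42%

F = S·e^((r+u−y)T) ⇒ (r+u−y) = ln(F/S)/T
ln(2373.92/2305.14) = 0.029401; /T ⇒ 0.009800
y = r + u − ln(F/S)/T = 0.0660 + 0.0180 − 0.009800 = 0.074200
y = 7.42%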